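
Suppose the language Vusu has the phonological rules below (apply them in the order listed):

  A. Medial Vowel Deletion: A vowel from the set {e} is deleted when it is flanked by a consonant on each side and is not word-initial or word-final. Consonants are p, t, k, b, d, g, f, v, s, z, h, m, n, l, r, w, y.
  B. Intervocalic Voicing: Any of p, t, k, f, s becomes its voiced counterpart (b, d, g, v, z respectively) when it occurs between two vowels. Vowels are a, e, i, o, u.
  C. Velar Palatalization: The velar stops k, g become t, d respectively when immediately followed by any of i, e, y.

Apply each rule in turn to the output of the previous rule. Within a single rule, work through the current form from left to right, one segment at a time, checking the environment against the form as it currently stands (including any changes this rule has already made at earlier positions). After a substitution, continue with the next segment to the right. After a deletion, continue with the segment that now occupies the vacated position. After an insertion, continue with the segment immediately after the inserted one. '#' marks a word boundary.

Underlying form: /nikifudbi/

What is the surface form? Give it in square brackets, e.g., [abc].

[nidivudbi]

A Medial Vowel Deletion: no change — [nikifudbi]
B Intervocalic Voicing: [nikifudbi] → [nigivudbi]
C Velar Palatalization: [nigivudbi] → [nidivudbi]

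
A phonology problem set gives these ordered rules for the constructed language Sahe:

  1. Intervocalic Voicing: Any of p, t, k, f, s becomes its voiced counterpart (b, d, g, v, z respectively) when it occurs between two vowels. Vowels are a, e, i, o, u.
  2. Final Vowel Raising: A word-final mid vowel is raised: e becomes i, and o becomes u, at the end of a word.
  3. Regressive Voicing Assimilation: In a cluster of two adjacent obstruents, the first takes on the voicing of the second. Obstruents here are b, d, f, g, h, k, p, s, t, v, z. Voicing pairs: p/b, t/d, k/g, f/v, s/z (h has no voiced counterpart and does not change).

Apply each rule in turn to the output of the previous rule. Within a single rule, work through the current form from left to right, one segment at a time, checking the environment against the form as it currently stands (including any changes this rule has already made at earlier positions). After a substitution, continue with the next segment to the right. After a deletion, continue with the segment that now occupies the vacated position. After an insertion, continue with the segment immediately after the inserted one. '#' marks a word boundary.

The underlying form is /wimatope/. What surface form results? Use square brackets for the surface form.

1 Intervocalic Voicing: [wimatope] → [wimadobe]
2 Final Vowel Raising: [wimadobe] → [wimadobi]
3 Regressive Voicing Assimilation: no change — [wimadobi]

[wimadobi]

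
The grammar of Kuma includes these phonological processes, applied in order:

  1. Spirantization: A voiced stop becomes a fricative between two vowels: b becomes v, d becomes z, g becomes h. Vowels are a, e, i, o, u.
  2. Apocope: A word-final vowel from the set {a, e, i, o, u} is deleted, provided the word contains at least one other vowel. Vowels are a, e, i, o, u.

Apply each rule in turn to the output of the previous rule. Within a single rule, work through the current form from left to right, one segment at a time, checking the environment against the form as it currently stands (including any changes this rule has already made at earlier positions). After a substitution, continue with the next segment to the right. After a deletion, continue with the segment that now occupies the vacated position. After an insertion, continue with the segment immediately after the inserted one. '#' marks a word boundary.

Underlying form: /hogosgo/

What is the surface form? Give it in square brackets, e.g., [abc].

1 Spirantization: [hogosgo] → [hohosgo]
2 Apocope: [hohosgo] → [hohosg]

[hohosg]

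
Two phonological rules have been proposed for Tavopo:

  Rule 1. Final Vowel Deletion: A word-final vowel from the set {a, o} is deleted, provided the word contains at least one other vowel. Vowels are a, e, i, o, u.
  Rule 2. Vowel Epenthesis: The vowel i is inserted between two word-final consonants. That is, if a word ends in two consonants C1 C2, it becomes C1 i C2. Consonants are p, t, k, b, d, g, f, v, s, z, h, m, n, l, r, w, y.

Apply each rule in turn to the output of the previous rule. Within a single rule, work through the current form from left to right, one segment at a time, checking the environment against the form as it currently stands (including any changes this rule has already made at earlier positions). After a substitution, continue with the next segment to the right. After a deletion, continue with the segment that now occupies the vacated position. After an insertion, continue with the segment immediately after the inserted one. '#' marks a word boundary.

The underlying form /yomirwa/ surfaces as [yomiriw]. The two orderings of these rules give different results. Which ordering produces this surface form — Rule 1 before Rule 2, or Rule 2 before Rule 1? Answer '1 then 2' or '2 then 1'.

Order 1 then 2:
  1 Final Vowel Deletion: [yomirwa] → [yomirw]
  2 Vowel Epenthesis: [yomirw] → [yomiriw]
  result: [yomiriw]
Order 2 then 1:
  2 Vowel Epenthesis: no change — [yomirwa]
  1 Final Vowel Deletion: [yomirwa] → [yomirw]
  result: [yomirw]

1 then 2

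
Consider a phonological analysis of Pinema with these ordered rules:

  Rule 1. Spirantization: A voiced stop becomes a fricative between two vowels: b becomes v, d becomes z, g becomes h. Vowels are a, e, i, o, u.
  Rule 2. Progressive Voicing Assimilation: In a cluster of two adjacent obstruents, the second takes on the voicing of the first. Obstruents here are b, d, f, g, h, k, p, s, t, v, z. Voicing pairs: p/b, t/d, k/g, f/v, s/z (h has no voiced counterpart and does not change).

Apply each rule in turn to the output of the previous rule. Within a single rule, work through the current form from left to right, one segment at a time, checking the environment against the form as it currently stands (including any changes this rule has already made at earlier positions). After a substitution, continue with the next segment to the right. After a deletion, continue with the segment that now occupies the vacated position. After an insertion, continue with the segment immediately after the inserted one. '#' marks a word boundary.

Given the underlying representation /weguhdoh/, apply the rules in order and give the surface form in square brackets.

[wehuhtoh]

Rule 1 Spirantization: [weguhdoh] → [wehuhdoh]
Rule 2 Progressive Voicing Assimilation: [wehuhdoh] → [wehuhtoh]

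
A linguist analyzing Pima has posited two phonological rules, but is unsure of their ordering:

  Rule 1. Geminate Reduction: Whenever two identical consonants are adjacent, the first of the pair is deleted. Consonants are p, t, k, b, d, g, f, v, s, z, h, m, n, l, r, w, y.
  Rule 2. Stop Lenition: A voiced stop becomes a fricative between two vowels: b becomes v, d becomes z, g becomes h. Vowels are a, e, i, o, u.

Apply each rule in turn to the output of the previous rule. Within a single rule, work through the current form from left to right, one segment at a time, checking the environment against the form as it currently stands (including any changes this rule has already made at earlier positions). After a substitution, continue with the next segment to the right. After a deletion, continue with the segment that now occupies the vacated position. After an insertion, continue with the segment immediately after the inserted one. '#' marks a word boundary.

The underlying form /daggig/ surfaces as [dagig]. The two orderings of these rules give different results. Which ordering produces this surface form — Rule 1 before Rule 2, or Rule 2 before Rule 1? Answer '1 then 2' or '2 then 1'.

Order 1 then 2:
  1 Geminate Reduction: [daggig] → [dagig]
  2 Stop Lenition: [dagig] → [dahig]
  result: [dahig]
Order 2 then 1:
  2 Stop Lenition: no change — [daggig]
  1 Geminate Reduction: [daggig] → [dagig]
  result: [dagig]

2 then 1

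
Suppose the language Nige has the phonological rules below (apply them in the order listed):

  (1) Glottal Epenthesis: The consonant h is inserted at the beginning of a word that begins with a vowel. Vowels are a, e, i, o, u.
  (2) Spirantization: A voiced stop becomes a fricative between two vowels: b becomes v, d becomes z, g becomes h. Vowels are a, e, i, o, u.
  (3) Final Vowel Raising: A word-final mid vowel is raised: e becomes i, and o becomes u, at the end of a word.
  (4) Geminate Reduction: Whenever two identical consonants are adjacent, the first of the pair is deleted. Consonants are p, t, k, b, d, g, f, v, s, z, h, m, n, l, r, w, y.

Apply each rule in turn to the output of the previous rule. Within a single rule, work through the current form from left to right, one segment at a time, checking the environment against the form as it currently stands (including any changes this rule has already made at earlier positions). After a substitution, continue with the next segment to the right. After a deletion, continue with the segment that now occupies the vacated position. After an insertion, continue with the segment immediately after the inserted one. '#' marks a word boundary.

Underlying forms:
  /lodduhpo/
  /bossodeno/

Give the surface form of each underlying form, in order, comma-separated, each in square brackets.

/lodduhpo/:
  (1) Glottal Epenthesis: no change — [lodduhpo]
  (2) Spirantization: no change — [lodduhpo]
  (3) Final Vowel Raising: [lodduhpo] → [lodduhpu]
  (4) Geminate Reduction: [lodduhpu] → [loduhpu]
/bossodeno/:
  (1) Glottal Epenthesis: no change — [bossodeno]
  (2) Spirantization: [bossodeno] → [bossozeno]
  (3) Final Vowel Raising: [bossozeno] → [bossozenu]
  (4) Geminate Reduction: [bossozenu] → [bosozenu]

[loduhpu], [bosozenu]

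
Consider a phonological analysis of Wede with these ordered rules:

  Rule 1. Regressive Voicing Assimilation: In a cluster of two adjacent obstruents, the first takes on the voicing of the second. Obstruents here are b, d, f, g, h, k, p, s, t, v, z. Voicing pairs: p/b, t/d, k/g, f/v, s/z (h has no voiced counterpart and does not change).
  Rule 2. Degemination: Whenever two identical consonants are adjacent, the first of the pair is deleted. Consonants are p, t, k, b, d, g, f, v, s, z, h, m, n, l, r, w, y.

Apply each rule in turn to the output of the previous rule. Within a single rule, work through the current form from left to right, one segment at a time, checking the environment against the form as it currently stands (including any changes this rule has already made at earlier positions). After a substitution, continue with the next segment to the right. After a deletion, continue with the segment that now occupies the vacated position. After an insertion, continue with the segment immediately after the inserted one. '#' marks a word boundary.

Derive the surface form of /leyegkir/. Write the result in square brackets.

Rule 1 Regressive Voicing Assimilation: [leyegkir] → [leyekkir]
Rule 2 Degemination: [leyekkir] → [leyekir]

[leyekir]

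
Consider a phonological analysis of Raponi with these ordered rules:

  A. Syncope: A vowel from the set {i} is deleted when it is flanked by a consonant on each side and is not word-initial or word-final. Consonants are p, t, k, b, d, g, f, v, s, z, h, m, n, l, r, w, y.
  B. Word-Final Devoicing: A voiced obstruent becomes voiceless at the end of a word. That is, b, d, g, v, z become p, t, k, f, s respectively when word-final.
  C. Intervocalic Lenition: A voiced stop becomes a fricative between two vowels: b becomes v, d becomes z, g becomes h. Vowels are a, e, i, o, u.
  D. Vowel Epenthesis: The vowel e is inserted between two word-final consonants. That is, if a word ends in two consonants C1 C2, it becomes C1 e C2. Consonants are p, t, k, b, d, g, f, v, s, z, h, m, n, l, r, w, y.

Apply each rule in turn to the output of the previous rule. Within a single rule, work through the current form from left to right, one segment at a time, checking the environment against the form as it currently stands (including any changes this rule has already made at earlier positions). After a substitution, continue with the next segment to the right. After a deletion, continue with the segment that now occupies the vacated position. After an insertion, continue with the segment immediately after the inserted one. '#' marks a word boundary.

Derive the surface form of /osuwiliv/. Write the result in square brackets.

[osuwlef]

A Syncope: [osuwiliv] → [osuwlv]
B Word-Final Devoicing: [osuwlv] → [osuwlf]
C Intervocalic Lenition: no change — [osuwlf]
D Vowel Epenthesis: [osuwlf] → [osuwlef]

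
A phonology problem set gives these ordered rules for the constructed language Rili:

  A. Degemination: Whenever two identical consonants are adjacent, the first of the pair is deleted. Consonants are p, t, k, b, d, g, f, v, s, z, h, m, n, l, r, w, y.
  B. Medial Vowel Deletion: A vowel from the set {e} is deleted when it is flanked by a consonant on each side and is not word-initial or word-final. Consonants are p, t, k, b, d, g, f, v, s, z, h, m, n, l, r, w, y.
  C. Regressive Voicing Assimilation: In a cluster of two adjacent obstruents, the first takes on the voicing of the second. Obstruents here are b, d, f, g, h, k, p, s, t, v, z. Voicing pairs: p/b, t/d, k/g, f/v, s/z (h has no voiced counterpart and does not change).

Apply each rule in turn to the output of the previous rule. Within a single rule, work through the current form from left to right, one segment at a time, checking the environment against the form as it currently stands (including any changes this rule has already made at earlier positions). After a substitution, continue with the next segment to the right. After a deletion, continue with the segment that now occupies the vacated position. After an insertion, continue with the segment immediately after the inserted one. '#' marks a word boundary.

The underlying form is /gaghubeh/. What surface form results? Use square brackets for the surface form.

A Degemination: no change — [gaghubeh]
B Medial Vowel Deletion: [gaghubeh] → [gaghubh]
C Regressive Voicing Assimilation: [gaghubh] → [gakhuph]

[gakhuph]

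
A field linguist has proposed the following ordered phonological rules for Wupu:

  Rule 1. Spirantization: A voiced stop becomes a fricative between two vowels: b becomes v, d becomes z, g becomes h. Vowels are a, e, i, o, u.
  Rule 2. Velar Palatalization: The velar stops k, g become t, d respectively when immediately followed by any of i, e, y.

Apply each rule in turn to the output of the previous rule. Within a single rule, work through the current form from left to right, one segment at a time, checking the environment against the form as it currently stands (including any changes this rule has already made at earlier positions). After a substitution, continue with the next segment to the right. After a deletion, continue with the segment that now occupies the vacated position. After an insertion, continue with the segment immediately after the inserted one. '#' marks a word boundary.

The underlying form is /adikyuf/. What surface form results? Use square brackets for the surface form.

[azityuf]

Rule 1 Spirantization: [adikyuf] → [azikyuf]
Rule 2 Velar Palatalization: [azikyuf] → [azityuf]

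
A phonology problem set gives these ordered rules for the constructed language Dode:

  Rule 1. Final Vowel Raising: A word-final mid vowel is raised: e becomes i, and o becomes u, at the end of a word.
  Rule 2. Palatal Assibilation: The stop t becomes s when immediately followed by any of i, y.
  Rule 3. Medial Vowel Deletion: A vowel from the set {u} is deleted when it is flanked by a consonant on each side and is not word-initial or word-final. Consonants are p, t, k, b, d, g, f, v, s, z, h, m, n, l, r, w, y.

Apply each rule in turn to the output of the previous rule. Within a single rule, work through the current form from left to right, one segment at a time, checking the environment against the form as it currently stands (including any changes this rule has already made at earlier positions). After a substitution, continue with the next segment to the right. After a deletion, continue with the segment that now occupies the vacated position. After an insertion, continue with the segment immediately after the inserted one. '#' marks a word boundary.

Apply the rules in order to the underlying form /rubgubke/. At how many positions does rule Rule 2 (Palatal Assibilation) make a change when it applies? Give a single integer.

Rule 1 Final Vowel Raising: [rubgubke] → [rubgubki]
Rule 2 Palatal Assibilation: no change — [rubgubki]
Rule 3 Medial Vowel Deletion: [rubgubki] → [rbgbki]
Rule Rule 2 changed 0 position(s).

0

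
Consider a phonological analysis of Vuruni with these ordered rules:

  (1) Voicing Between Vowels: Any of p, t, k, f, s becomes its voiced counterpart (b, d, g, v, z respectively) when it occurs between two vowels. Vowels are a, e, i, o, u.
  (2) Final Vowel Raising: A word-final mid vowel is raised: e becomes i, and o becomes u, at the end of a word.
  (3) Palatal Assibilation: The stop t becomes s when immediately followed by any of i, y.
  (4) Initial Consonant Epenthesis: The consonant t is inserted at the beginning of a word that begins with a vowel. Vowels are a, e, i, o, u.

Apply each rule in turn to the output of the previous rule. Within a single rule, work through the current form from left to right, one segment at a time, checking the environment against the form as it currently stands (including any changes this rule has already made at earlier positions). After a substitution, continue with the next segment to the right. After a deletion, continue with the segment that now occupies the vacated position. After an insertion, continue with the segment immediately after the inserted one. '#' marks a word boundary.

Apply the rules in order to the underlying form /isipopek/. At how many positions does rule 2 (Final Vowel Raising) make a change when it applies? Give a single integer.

(1) Voicing Between Vowels: [isipopek] → [izibobek]
(2) Final Vowel Raising: no change — [izibobek]
(3) Palatal Assibilation: no change — [izibobek]
(4) Initial Consonant Epenthesis: [izibobek] → [tizibobek]
Rule 2 changed 0 position(s).

0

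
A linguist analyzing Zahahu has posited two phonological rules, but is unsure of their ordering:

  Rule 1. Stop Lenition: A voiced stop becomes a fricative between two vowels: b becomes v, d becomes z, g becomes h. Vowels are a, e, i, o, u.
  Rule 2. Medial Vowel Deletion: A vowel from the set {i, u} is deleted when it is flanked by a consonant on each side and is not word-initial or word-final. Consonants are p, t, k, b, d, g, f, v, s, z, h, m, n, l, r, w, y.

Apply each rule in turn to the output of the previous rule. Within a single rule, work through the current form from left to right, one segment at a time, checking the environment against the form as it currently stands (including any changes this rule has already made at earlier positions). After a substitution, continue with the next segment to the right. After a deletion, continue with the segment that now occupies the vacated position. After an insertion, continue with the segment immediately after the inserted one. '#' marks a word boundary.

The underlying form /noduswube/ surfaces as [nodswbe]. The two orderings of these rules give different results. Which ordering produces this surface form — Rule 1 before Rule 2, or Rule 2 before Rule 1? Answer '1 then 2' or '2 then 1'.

2 then 1

Order 1 then 2:
  1 Stop Lenition: [noduswube] → [nozuswuve]
  2 Medial Vowel Deletion: [nozuswuve] → [nozswve]
  result: [nozswve]
Order 2 then 1:
  2 Medial Vowel Deletion: [noduswube] → [nodswbe]
  1 Stop Lenition: no change — [nodswbe]
  result: [nodswbe]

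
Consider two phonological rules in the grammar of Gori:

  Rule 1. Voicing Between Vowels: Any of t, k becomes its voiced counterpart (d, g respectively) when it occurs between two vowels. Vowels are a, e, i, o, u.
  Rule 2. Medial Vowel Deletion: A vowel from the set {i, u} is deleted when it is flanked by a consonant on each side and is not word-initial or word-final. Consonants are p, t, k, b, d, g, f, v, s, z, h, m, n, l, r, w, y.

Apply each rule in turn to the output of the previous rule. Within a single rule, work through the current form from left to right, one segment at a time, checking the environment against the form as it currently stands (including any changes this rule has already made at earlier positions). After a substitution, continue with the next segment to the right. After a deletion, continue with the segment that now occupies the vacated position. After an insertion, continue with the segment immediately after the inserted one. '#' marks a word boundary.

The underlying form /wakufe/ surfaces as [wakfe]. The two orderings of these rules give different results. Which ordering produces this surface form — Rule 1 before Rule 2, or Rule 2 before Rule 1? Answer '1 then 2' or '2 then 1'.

Order 1 then 2:
  1 Voicing Between Vowels: [wakufe] → [wagufe]
  2 Medial Vowel Deletion: [wagufe] → [wagfe]
  result: [wagfe]
Order 2 then 1:
  2 Medial Vowel Deletion: [wakufe] → [wakfe]
  1 Voicing Between Vowels: no change — [wakfe]
  result: [wakfe]

2 then 1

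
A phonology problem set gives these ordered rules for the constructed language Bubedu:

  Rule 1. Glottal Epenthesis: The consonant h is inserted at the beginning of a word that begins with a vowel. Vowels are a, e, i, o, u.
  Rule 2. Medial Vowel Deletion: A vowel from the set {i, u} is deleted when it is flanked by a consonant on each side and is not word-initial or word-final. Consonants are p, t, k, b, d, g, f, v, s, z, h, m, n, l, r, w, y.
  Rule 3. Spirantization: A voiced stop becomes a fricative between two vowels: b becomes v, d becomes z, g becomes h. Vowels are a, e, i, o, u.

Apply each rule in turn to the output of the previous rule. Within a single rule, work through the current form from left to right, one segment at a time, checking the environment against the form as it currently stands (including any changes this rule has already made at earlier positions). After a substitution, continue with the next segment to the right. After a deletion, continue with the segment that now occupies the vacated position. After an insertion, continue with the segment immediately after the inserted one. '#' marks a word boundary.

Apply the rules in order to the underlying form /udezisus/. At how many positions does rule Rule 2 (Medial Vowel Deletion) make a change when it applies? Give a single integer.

3

Rule 1 Glottal Epenthesis: [udezisus] → [hudezisus]
Rule 2 Medial Vowel Deletion: [hudezisus] → [hdezss]
Rule 3 Spirantization: no change — [hdezss]
Rule Rule 2 changed 3 position(s).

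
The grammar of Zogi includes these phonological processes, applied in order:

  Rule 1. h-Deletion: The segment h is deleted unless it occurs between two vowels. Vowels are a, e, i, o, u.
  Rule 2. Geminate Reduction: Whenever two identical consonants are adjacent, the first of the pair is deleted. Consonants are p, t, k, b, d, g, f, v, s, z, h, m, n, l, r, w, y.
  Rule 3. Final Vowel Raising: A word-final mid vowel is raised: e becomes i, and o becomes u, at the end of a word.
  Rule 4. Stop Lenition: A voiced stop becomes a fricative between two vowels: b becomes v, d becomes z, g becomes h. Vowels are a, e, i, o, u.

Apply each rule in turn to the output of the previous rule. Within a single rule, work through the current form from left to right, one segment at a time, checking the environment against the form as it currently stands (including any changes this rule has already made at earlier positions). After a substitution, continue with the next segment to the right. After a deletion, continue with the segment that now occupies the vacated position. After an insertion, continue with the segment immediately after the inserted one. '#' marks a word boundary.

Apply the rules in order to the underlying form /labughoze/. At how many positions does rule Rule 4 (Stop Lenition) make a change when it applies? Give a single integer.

2

Rule 1 h-Deletion: [labughoze] → [labugoze]
Rule 2 Geminate Reduction: no change — [labugoze]
Rule 3 Final Vowel Raising: [labugoze] → [labugozi]
Rule 4 Stop Lenition: [labugozi] → [lavuhozi]
Rule Rule 4 changed 2 position(s).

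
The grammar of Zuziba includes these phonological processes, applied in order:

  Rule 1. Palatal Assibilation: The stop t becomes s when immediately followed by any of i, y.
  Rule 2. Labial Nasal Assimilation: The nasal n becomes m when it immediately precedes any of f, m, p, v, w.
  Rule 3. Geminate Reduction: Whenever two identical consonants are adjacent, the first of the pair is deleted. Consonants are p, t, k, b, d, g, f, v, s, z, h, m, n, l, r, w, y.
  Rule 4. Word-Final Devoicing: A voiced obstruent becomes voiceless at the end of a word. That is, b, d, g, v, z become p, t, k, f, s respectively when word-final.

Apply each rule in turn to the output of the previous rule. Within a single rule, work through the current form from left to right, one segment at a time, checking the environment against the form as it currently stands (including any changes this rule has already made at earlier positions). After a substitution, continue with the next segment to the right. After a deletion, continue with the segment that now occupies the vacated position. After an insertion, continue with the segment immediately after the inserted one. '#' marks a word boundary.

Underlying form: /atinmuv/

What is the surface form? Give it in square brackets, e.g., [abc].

[asimuf]

Rule 1 Palatal Assibilation: [atinmuv] → [asinmuv]
Rule 2 Labial Nasal Assimilation: [asinmuv] → [asimmuv]
Rule 3 Geminate Reduction: [asimmuv] → [asimuv]
Rule 4 Word-Final Devoicing: [asimuv] → [asimuf]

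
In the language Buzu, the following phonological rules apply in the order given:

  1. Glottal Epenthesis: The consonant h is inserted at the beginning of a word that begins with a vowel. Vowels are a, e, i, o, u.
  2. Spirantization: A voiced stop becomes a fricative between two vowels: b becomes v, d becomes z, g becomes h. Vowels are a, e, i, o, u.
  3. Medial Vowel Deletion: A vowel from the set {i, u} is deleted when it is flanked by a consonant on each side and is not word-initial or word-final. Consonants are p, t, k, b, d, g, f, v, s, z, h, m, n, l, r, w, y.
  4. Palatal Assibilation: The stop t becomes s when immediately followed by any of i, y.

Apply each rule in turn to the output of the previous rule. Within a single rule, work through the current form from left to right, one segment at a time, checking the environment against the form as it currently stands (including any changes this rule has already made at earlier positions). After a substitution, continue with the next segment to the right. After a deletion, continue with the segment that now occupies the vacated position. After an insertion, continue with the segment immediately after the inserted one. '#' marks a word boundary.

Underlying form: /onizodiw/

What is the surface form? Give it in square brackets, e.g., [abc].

1 Glottal Epenthesis: [onizodiw] → [honizodiw]
2 Spirantization: [honizodiw] → [honizoziw]
3 Medial Vowel Deletion: [honizoziw] → [honzozw]
4 Palatal Assibilation: no change — [honzozw]

[honzozw]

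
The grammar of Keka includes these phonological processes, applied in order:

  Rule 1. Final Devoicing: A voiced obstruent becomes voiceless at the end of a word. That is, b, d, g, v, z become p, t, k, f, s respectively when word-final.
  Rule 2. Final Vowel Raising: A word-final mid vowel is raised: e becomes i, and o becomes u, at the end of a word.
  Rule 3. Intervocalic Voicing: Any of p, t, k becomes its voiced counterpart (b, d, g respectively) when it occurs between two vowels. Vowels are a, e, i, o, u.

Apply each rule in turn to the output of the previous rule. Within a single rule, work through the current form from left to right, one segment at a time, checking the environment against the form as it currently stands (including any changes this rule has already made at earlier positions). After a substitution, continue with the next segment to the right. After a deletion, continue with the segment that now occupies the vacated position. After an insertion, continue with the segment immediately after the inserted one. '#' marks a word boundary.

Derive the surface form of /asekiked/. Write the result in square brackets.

[asegiget]

Rule 1 Final Devoicing: [asekiked] → [asekiket]
Rule 2 Final Vowel Raising: no change — [asekiket]
Rule 3 Intervocalic Voicing: [asekiket] → [asegiget]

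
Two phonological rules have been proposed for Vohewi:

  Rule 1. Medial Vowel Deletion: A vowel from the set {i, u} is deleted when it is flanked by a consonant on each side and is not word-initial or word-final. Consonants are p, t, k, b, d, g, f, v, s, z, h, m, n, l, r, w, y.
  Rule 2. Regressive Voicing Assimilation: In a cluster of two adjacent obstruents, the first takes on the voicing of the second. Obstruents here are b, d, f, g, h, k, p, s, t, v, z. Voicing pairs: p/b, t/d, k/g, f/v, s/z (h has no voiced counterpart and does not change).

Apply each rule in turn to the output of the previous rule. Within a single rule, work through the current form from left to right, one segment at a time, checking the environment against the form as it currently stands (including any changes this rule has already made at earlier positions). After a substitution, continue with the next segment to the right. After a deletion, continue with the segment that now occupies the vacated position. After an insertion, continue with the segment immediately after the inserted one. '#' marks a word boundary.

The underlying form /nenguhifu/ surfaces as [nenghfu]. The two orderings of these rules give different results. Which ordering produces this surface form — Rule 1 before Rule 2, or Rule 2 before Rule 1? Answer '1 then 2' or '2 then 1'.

2 then 1

Order 1 then 2:
  1 Medial Vowel Deletion: [nenguhifu] → [nenghfu]
  2 Regressive Voicing Assimilation: [nenghfu] → [nenkhfu]
  result: [nenkhfu]
Order 2 then 1:
  2 Regressive Voicing Assimilation: no change — [nenguhifu]
  1 Medial Vowel Deletion: [nenguhifu] → [nenghfu]
  result: [nenghfu]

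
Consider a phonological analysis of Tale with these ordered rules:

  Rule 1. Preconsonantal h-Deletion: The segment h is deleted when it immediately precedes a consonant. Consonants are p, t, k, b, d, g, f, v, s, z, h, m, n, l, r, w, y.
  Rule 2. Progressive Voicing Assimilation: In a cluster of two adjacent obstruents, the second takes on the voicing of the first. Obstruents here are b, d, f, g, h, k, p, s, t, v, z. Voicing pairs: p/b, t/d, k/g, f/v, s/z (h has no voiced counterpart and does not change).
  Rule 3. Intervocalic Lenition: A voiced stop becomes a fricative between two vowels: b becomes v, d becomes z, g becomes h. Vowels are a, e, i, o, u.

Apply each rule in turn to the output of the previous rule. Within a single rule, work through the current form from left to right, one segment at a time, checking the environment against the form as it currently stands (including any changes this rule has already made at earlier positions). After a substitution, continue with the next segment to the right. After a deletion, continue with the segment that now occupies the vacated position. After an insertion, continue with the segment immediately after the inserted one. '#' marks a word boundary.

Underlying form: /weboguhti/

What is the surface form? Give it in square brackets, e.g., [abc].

[wevohuti]

Rule 1 Preconsonantal h-Deletion: [weboguhti] → [weboguti]
Rule 2 Progressive Voicing Assimilation: no change — [weboguti]
Rule 3 Intervocalic Lenition: [weboguti] → [wevohuti]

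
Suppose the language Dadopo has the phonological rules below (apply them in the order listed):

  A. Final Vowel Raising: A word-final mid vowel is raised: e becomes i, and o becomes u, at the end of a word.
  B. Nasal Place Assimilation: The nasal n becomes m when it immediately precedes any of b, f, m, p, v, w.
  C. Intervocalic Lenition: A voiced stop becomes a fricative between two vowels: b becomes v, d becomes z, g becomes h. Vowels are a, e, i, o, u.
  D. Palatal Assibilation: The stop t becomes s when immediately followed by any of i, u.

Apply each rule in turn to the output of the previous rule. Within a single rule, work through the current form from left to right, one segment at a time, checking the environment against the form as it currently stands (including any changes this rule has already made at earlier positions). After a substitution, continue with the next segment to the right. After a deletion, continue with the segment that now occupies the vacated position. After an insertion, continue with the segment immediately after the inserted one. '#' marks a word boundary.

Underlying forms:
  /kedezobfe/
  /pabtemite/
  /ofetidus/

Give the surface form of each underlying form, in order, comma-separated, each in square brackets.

/kedezobfe/:
  A Final Vowel Raising: [kedezobfe] → [kedezobfi]
  B Nasal Place Assimilation: no change — [kedezobfi]
  C Intervocalic Lenition: [kedezobfi] → [kezezobfi]
  D Palatal Assibilation: no change — [kezezobfi]
/pabtemite/:
  A Final Vowel Raising: [pabtemite] → [pabtemiti]
  B Nasal Place Assimilation: no change — [pabtemiti]
  C Intervocalic Lenition: no change — [pabtemiti]
  D Palatal Assibilation: [pabtemiti] → [pabtemisi]
/ofetidus/:
  A Final Vowel Raising: no change — [ofetidus]
  B Nasal Place Assimilation: no change — [ofetidus]
  C Intervocalic Lenition: [ofetidus] → [ofetizus]
  D Palatal Assibilation: [ofetizus] → [ofesizus]

[kezezobfi], [pabtemisi], [ofesizus]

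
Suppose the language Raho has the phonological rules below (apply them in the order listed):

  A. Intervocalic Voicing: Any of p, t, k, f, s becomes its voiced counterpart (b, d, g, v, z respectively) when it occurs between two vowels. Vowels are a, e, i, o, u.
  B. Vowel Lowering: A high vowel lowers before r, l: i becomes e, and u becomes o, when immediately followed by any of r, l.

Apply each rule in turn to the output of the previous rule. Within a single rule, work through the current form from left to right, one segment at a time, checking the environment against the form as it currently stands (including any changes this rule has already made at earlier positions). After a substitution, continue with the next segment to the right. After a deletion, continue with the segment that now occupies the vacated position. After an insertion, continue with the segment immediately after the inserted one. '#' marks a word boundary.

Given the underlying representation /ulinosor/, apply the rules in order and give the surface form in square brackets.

A Intervocalic Voicing: [ulinosor] → [ulinozor]
B Vowel Lowering: [ulinozor] → [olinozor]

[olinozor]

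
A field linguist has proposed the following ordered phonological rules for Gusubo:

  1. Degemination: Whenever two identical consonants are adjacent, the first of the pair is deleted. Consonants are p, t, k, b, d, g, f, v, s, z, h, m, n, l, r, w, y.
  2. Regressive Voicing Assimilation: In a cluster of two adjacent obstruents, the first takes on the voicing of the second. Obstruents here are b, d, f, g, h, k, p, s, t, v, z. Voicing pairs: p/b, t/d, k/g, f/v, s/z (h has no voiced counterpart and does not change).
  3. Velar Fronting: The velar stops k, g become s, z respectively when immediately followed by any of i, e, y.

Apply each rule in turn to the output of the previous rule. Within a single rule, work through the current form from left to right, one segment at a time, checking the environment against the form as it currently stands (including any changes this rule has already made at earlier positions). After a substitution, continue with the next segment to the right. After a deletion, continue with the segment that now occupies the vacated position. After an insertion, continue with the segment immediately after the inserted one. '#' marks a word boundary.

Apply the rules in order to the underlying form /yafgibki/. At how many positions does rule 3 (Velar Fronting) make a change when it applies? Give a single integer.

1 Degemination: no change — [yafgibki]
2 Regressive Voicing Assimilation: [yafgibki] → [yavgipki]
3 Velar Fronting: [yavgipki] → [yavzipsi]
Rule 3 changed 2 position(s).

2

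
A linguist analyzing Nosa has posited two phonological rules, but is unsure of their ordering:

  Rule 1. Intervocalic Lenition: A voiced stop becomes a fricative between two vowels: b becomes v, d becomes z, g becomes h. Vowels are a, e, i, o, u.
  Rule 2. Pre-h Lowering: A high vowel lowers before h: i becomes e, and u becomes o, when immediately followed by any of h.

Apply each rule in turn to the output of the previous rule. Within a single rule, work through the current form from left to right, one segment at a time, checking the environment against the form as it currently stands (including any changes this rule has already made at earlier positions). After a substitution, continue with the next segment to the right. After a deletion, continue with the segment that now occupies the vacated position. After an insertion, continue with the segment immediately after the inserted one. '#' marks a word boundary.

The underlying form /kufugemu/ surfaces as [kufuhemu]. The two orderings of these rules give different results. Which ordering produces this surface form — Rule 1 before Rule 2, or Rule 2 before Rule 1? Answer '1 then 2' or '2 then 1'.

2 then 1

Order 1 then 2:
  1 Intervocalic Lenition: [kufugemu] → [kufuhemu]
  2 Pre-h Lowering: [kufuhemu] → [kufohemu]
  result: [kufohemu]
Order 2 then 1:
  2 Pre-h Lowering: no change — [kufugemu]
  1 Intervocalic Lenition: [kufugemu] → [kufuhemu]
  result: [kufuhemu]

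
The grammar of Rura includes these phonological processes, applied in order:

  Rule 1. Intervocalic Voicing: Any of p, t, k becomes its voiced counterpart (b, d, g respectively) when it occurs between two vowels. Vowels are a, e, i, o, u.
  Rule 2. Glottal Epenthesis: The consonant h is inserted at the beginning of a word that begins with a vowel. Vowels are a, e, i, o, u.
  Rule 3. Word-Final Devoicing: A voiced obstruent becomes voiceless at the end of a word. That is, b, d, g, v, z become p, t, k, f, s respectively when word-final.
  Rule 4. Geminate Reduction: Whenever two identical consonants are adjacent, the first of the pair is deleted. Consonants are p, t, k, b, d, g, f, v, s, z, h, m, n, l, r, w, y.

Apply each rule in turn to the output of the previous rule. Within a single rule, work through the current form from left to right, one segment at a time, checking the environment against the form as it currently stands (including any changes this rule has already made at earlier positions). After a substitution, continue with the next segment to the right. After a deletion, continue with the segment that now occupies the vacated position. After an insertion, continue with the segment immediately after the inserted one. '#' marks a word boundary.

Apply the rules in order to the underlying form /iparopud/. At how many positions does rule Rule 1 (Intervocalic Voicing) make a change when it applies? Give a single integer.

Rule 1 Intervocalic Voicing: [iparopud] → [ibarobud]
Rule 2 Glottal Epenthesis: [ibarobud] → [hibarobud]
Rule 3 Word-Final Devoicing: [hibarobud] → [hibarobut]
Rule 4 Geminate Reduction: no change — [hibarobut]
Rule Rule 1 changed 2 position(s).

2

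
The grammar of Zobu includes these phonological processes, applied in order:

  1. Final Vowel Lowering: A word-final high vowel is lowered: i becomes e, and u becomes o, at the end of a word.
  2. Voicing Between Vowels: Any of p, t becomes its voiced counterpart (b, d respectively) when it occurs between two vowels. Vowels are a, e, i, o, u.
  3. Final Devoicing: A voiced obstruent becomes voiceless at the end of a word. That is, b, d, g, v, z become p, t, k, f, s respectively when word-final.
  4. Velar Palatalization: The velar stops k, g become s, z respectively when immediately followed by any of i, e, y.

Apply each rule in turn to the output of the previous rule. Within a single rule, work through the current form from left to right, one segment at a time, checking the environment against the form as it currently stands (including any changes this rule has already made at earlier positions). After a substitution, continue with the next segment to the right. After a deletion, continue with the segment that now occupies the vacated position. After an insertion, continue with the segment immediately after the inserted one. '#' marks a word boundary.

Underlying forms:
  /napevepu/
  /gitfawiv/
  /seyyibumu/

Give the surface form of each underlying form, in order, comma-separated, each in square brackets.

[nabevebo], [zitfawif], [seyyibumo]

/napevepu/:
  1 Final Vowel Lowering: [napevepu] → [napevepo]
  2 Voicing Between Vowels: [napevepo] → [nabevebo]
  3 Final Devoicing: no change — [nabevebo]
  4 Velar Palatalization: no change — [nabevebo]
/gitfawiv/:
  1 Final Vowel Lowering: no change — [gitfawiv]
  2 Voicing Between Vowels: no change — [gitfawiv]
  3 Final Devoicing: [gitfawiv] → [gitfawif]
  4 Velar Palatalization: [gitfawif] → [zitfawif]
/seyyibumu/:
  1 Final Vowel Lowering: [seyyibumu] → [seyyibumo]
  2 Voicing Between Vowels: no change — [seyyibumo]
  3 Final Devoicing: no change — [seyyibumo]
  4 Velar Palatalization: no change — [seyyibumo]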